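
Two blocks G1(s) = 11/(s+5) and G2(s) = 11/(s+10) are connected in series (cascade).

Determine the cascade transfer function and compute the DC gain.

Series: multiply transfer functions. G_eq = 11/(s+5) × 11/(s+10) = 121/((s+5)(s+10)). DC gain = 121/(5×10) = 2.42.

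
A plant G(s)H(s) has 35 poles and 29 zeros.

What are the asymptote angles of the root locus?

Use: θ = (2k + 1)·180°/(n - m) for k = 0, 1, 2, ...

n - m = 35 - 29 = 6. Angles: θk = (2k + 1)·180°/6 = 30°, 90°, 150°, 210°, 270°, 330°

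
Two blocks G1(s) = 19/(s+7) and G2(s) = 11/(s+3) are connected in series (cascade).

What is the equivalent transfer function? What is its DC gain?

Series: multiply transfer functions. G_eq = 19/(s+7) × 11/(s+3) = 209/((s+7)(s+3)). DC gain = 209/(7×3) = 9.9524.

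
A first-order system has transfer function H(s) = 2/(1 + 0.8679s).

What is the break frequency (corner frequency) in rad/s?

Corner frequency = 1/τ = 1/0.8679 = 1.152 rad/s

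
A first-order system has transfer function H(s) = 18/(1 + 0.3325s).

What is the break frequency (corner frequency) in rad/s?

Corner frequency = 1/τ = 1/0.3325 = 3.008 rad/s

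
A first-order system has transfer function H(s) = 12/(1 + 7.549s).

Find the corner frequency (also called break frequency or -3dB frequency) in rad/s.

Corner frequency = 1/τ = 1/7.549 = 0.132 rad/s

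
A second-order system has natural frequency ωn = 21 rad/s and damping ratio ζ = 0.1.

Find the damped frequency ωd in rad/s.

ωd = ωn√(1 - ζ²) = 21√(1 - 0.1²) = 20.89 rad/s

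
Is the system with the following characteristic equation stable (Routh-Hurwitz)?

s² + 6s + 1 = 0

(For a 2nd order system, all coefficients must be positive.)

Coefficients: 1, 6, 1. All positive, so system is stable.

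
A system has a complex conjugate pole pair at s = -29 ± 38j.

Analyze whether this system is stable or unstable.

Real part of poles is -29 (< 0, left half-plane). Stable.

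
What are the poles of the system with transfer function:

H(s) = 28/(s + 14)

Pole is where denominator = 0: s + 14 = 0, so s = -14.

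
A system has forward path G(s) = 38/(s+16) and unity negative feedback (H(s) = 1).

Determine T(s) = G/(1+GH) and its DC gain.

T(s) = G/(1+GH) = [38/(s+16)] / [1 + 38/(s+16)] = 38/(s+16+38) = 38/(s+54). DC gain = 38/54 = 0.7037.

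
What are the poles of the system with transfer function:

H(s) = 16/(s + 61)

Pole is where denominator = 0: s + 61 = 0, so s = -61.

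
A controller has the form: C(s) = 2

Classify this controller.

This is a Proportional (P) controller.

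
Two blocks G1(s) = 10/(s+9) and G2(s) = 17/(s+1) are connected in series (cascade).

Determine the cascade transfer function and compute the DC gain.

Series: multiply transfer functions. G_eq = 10/(s+9) × 17/(s+1) = 170/((s+9)(s+1)). DC gain = 170/(9×1) = 18.8889.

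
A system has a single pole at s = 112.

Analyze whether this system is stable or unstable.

Pole at s = 112 is in the right half-plane. Unstable.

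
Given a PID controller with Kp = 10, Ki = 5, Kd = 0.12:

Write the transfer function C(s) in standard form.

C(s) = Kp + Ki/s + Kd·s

Substituting values: C(s) = 10 + 5/s + 0.12s = (0.12s² + 10s + 5)/s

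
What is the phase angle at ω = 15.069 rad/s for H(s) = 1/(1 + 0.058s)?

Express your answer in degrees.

Phase = -arctan(ωτ) = -arctan(15.069 × 0.058) = -41.2°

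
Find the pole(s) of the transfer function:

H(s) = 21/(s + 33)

Pole is where denominator = 0: s + 33 = 0, so s = -33.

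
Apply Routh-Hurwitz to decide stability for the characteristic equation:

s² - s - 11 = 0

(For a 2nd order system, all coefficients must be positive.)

Coefficients: 1, -1, -11. b=-1, c=-11 not positive, so system is unstable.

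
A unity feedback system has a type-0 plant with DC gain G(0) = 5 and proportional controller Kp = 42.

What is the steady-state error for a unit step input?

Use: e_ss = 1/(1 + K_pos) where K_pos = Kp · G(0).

K_pos = Kp · G(0) = 42 × 5 = 210. e_ss = 1/(1 + 210) = 0.0047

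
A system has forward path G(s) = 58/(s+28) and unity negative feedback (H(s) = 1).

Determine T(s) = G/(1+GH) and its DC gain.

T(s) = G/(1+GH) = [58/(s+28)] / [1 + 58/(s+28)] = 58/(s+28+58) = 58/(s+86). DC gain = 58/86 = 0.6744.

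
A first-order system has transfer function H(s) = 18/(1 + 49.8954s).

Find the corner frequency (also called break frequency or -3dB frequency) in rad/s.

Corner frequency = 1/τ = 1/49.8954 = 0.02 rad/s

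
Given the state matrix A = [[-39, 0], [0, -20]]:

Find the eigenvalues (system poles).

For diagonal matrix, eigenvalues are diagonal entries: λ₁ = -39, λ₂ = -20.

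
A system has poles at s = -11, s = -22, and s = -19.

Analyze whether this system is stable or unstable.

All poles are in the left half-plane. System is stable.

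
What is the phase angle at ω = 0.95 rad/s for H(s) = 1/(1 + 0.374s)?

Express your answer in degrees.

Phase = -arctan(ωτ) = -arctan(0.95 × 0.374) = -19.6°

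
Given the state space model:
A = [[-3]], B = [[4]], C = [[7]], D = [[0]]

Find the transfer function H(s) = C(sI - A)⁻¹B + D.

(sI - A)⁻¹ = 1/(s + 3). H(s) = 7 × 4/(s + 3) + 0 = 28/(s + 3).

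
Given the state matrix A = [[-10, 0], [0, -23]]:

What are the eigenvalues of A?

For diagonal matrix, eigenvalues are diagonal entries: λ₁ = -10, λ₂ = -23.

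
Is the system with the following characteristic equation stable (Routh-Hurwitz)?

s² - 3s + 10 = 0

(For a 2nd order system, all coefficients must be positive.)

Coefficients: 1, -3, 10. b=-3 not positive, so system is unstable.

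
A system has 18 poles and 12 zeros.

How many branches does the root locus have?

Root locus has n branches where n = number of poles = 18.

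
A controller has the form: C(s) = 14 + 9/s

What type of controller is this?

This is a Proportional-Integral (PI) controller.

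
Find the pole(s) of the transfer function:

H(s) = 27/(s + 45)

Pole is where denominator = 0: s + 45 = 0, so s = -45.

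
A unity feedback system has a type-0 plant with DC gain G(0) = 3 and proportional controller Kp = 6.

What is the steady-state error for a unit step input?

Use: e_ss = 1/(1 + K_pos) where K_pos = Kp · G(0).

K_pos = Kp · G(0) = 6 × 3 = 18. e_ss = 1/(1 + 18) = 0.0526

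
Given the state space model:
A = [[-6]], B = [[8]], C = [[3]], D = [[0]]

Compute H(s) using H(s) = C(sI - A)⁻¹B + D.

(sI - A)⁻¹ = 1/(s + 6). H(s) = 3 × 8/(s + 6) + 0 = 24/(s + 6).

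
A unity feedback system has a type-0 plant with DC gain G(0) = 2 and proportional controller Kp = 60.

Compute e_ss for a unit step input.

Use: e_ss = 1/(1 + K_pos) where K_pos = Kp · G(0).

K_pos = Kp · G(0) = 60 × 2 = 120. e_ss = 1/(1 + 120) = 0.0083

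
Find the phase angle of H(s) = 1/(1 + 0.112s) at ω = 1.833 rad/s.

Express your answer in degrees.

Phase = -arctan(ωτ) = -arctan(1.833 × 0.112) = -11.6°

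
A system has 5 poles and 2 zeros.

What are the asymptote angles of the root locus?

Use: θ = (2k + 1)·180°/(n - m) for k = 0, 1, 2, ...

n - m = 5 - 2 = 3. Angles: θk = (2k + 1)·180°/3 = 60°, 180°, 300°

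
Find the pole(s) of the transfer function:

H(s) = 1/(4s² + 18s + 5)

Discriminant = 18² - 4×4×5 = 324 - 80 = 244 > 0, so two distinct real poles. Using quadratic formula: s = (-18 ± √244)/(2×4) = (-18 ± √244)/8, with √244 ≈ 15.6205. s₁ ≈ -0.2974, s₂ ≈ -4.2026. Poles: s₁ = -0.2974, s₂ = -4.2026.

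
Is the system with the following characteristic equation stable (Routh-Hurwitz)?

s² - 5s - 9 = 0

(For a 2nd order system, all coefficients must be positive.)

Coefficients: 1, -5, -9. b=-5, c=-9 not positive, so system is unstable.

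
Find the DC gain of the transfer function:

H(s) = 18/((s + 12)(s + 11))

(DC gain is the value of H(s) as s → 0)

DC gain = H(0) = 18/(12 × 11) = 18/132 = 0.1364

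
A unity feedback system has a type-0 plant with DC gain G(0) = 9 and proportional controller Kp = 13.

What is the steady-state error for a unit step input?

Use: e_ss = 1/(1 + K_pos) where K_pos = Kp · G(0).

K_pos = Kp · G(0) = 13 × 9 = 117. e_ss = 1/(1 + 117) = 0.0085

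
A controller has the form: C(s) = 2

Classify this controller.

This is a Proportional (P) controller.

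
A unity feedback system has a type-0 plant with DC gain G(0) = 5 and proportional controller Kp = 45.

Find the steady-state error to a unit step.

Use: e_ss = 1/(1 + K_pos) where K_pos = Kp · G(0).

K_pos = Kp · G(0) = 45 × 5 = 225. e_ss = 1/(1 + 225) = 0.0044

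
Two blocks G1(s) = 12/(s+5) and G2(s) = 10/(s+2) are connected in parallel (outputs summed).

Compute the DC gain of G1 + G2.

Parallel: G_eq = G1 + G2. DC gain = G1(0) + G2(0) = 12/5 + 10/2 = 2.4 + 5 = 7.4.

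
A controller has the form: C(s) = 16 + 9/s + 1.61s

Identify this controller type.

This is a Proportional-Integral-Derivative (PID) controller.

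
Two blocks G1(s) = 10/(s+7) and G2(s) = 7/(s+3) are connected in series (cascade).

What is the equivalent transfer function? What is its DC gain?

Series: multiply transfer functions. G_eq = 10/(s+7) × 7/(s+3) = 70/((s+7)(s+3)). DC gain = 70/(7×3) = 3.3333.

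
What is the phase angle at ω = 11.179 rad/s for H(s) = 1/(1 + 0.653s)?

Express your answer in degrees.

Phase = -arctan(ωτ) = -arctan(11.179 × 0.653) = -82.2°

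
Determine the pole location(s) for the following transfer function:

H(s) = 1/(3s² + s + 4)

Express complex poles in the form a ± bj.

Discriminant = 1² - 4×3×4 = 1 - 48 = -47 < 0, so the poles are a complex conjugate pair s = (-1 ± j√47)/(2×3). Real part = -1/(2×3) = -1/6 ≈ -0.1667; imaginary part = ±√47/(2×3) ≈ 1.1426. Poles: s = -0.1667 ± 1.1426j.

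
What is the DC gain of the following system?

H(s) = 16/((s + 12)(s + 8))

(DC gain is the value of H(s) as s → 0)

DC gain = H(0) = 16/(12 × 8) = 16/96 = 0.1667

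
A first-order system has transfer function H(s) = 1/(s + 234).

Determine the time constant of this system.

For H(s) = 1/(s + 1/τ), the pole is at -1/τ = -234, so τ = 1/234 = 0.0043 s.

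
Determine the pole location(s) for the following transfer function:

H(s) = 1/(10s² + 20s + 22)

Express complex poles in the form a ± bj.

Discriminant = 20² - 4×10×22 = 400 - 880 = -480 < 0, so the poles are a complex conjugate pair s = (-20 ± j√480)/(2×10). Real part = -20/(2×10) = -20/20 = -1; imaginary part = ±√480/(2×10) ≈ 1.0954. Poles: s = -1 ± 1.0954j.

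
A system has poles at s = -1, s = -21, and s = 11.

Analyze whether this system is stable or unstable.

Pole(s) at s = 11 are not in the left half-plane. System is unstable.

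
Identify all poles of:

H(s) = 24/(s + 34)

Pole is where denominator = 0: s + 34 = 0, so s = -34.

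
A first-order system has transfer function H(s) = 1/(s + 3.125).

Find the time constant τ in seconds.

For H(s) = 1/(s + 1/τ), the pole is at -1/τ = -3.125, so τ = 1/3.125 = 0.32 s.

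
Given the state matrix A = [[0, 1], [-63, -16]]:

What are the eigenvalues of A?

det(A - λI) = λ² - (-16)λ + 63 = (λ - (-9))(λ - (-7)). Eigenvalues: -9, -7.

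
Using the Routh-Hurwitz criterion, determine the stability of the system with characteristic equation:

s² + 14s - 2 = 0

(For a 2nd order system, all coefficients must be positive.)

Coefficients: 1, 14, -2. c=-2 not positive, so system is unstable.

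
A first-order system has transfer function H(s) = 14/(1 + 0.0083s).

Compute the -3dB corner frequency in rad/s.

Corner frequency = 1/τ = 1/0.0083 = 120.482 rad/s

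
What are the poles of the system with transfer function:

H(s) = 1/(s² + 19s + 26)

Discriminant = 19² - 4×1×26 = 361 - 104 = 257 > 0, so two distinct real poles. Using quadratic formula: s = (-19 ± √257)/(2×1) = (-19 ± √257)/2, with √257 ≈ 16.0312. s₁ ≈ -1.4844, s₂ ≈ -17.5156. Poles: s₁ = -1.4844, s₂ = -17.5156.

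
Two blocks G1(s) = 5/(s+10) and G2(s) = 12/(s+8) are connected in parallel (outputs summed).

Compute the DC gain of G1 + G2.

Parallel: G_eq = G1 + G2. DC gain = G1(0) + G2(0) = 5/10 + 12/8 = 0.5 + 1.5 = 2.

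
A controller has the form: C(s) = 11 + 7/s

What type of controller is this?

This is a Proportional-Integral (PI) controller.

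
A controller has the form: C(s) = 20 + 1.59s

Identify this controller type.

This is a Proportional-Derivative (PD) controller.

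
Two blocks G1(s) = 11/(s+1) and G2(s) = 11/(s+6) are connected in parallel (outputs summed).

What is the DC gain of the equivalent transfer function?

Parallel: G_eq = G1 + G2. DC gain = G1(0) + G2(0) = 11/1 + 11/6 = 11 + 1.8333 = 12.8333.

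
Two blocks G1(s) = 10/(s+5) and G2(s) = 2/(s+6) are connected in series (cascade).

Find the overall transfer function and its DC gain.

Series: multiply transfer functions. G_eq = 10/(s+5) × 2/(s+6) = 20/((s+5)(s+6)). DC gain = 20/(5×6) = 0.6667.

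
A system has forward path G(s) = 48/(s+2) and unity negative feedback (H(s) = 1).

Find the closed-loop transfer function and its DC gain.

T(s) = G/(1+GH) = [48/(s+2)] / [1 + 48/(s+2)] = 48/(s+2+48) = 48/(s+50). DC gain = 48/50 = 0.96.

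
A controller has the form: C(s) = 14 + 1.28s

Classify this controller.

This is a Proportional-Derivative (PD) controller.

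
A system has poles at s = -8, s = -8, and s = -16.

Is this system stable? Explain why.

All poles are in the left half-plane. System is stable.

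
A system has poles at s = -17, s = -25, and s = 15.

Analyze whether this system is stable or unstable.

Pole(s) at s = 15 are not in the left half-plane. System is unstable.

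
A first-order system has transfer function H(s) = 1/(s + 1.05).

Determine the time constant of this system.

For H(s) = 1/(s + 1/τ), the pole is at -1/τ = -1.05, so τ = 1/1.05 = 0.9524 s.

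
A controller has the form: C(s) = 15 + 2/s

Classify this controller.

This is a Proportional-Integral (PI) controller.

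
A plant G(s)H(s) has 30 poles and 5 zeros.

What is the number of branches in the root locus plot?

Root locus has n branches where n = number of poles = 30.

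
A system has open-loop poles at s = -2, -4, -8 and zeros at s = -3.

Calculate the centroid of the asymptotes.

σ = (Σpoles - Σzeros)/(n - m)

σ = (Σpoles - Σzeros)/(n - m) = (-14 - (-3))/(3 - 1) = -11/2 = -5.5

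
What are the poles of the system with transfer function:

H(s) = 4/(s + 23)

Pole is where denominator = 0: s + 23 = 0, so s = -23.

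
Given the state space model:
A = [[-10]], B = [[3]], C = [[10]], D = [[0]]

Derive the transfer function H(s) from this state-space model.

(sI - A)⁻¹ = 1/(s + 10). H(s) = 10 × 3/(s + 10) + 0 = 30/(s + 10).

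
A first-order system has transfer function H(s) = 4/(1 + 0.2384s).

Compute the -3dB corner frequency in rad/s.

Corner frequency = 1/τ = 1/0.2384 = 4.195 rad/s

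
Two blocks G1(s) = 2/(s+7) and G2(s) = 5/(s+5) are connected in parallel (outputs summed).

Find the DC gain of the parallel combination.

Parallel: G_eq = G1 + G2. DC gain = G1(0) + G2(0) = 2/7 + 5/5 = 0.2857 + 1 = 1.2857.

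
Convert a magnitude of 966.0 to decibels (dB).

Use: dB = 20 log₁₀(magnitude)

dB = 20 log₁₀(966.0) = 59.7 dB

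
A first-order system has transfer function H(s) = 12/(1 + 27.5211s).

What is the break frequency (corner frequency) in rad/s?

Corner frequency = 1/τ = 1/27.5211 = 0.036 rad/s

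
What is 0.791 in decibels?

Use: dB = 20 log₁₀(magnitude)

dB = 20 log₁₀(0.791) = -2.0 dB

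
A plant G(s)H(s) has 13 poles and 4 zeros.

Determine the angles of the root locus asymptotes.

n - m = 13 - 4 = 9. Angles: θk = (2k + 1)·180°/9 = 20°, 60°, 100°, 140°, 180°, 220°, 260°, 300°, 340°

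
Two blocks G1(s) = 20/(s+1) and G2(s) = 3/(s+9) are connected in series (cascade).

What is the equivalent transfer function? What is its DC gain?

Series: multiply transfer functions. G_eq = 20/(s+1) × 3/(s+9) = 60/((s+1)(s+9)). DC gain = 60/(1×9) = 6.6667.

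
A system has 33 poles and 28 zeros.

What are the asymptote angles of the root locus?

n - m = 33 - 28 = 5. Angles: θk = (2k + 1)·180°/5 = 36°, 108°, 180°, 252°, 324°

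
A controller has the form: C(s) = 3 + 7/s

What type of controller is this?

This is a Proportional-Integral (PI) controller.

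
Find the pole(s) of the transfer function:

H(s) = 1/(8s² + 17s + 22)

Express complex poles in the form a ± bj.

Discriminant = 17² - 4×8×22 = 289 - 704 = -415 < 0, so the poles are a complex conjugate pair s = (-17 ± j√415)/(2×8). Real part = -17/(2×8) = -17/16 = -1.0625; imaginary part = ±√415/(2×8) ≈ 1.2732. Poles: s = -1.0625 ± 1.2732j.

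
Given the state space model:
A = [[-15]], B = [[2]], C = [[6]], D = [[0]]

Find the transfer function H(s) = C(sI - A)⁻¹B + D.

(sI - A)⁻¹ = 1/(s + 15). H(s) = 6 × 2/(s + 15) + 0 = 12/(s + 15).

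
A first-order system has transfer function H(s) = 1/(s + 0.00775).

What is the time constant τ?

For H(s) = 1/(s + 1/τ), the pole is at -1/τ = -0.00775, so τ = 1/0.00775 = 129 s.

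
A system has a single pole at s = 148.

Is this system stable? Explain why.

Pole at s = 148 is in the right half-plane. Unstable.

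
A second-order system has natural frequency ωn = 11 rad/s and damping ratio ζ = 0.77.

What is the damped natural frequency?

ωd = ωn√(1 - ζ²) = 11√(1 - 0.77²) = 7.02 rad/s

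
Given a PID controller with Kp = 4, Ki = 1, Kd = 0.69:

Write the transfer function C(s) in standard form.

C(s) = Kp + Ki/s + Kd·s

Substituting values: C(s) = 4 + 1/s + 0.69s = (0.69s² + 4s + 1)/s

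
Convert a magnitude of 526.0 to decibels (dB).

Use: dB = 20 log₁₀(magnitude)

dB = 20 log₁₀(526.0) = 54.4 dB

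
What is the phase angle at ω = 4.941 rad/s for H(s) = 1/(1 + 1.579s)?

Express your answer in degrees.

Phase = -arctan(ωτ) = -arctan(4.941 × 1.579) = -82.7°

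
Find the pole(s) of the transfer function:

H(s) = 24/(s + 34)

Pole is where denominator = 0: s + 34 = 0, so s = -34.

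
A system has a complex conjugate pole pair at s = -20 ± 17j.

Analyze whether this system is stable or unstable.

Real part of poles is -20 (< 0, left half-plane). Stable.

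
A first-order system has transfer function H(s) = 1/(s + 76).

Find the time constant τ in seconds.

For H(s) = 1/(s + 1/τ), the pole is at -1/τ = -76, so τ = 1/76 = 0.0132 s.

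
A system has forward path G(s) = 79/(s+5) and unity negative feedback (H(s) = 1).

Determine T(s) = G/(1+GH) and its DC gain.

T(s) = G/(1+GH) = [79/(s+5)] / [1 + 79/(s+5)] = 79/(s+5+79) = 79/(s+84). DC gain = 79/84 = 0.9405.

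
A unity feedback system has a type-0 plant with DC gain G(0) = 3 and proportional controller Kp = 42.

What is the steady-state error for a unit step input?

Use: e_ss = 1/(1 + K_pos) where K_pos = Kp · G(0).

K_pos = Kp · G(0) = 42 × 3 = 126. e_ss = 1/(1 + 126) = 0.0079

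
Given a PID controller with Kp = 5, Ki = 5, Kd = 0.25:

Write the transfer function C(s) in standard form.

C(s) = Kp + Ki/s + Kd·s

Substituting values: C(s) = 5 + 5/s + 0.25s = (0.25s² + 5s + 5)/s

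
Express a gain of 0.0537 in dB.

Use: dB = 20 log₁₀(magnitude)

dB = 20 log₁₀(0.0537) = -25.4 dB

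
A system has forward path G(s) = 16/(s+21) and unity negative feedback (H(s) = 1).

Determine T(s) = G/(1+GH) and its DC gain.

T(s) = G/(1+GH) = [16/(s+21)] / [1 + 16/(s+21)] = 16/(s+21+16) = 16/(s+37). DC gain = 16/37 = 0.4324.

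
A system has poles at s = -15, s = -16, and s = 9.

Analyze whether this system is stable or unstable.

Pole(s) at s = 9 are not in the left half-plane. System is unstable.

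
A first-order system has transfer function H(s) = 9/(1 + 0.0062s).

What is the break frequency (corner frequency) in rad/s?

Corner frequency = 1/τ = 1/0.0062 = 161.29 rad/s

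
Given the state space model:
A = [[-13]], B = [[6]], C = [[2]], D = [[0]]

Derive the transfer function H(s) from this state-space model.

(sI - A)⁻¹ = 1/(s + 13). H(s) = 2 × 6/(s + 13) + 0 = 12/(s + 13).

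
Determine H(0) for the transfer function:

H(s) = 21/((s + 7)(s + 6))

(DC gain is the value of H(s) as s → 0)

DC gain = H(0) = 21/(7 × 6) = 21/42 = 0.5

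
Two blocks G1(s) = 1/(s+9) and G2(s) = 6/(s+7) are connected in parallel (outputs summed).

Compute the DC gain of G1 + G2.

Parallel: G_eq = G1 + G2. DC gain = G1(0) + G2(0) = 1/9 + 6/7 = 0.1111 + 0.8571 = 0.9683.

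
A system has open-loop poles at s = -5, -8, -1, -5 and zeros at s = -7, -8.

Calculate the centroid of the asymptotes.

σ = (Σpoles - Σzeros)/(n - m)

σ = (Σpoles - Σzeros)/(n - m) = (-19 - (-15))/(4 - 2) = -4/2 = -2.0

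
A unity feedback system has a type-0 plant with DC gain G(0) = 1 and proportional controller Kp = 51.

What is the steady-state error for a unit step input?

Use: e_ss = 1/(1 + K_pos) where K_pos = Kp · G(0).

K_pos = Kp · G(0) = 51 × 1 = 51. e_ss = 1/(1 + 51) = 0.0192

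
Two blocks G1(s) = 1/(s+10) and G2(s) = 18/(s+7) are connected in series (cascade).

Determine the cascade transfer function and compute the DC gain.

Series: multiply transfer functions. G_eq = 1/(s+10) × 18/(s+7) = 18/((s+10)(s+7)). DC gain = 18/(10×7) = 0.2571.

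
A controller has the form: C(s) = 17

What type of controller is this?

This is a Proportional (P) controller.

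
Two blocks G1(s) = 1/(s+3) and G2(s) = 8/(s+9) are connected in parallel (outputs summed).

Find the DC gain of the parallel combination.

Parallel: G_eq = G1 + G2. DC gain = G1(0) + G2(0) = 1/3 + 8/9 = 0.3333 + 0.8889 = 1.2222.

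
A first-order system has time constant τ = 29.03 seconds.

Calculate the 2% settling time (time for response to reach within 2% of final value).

For first-order system, 2% settling time ≈ 4τ = 4 × 29.03 = 116.12 s.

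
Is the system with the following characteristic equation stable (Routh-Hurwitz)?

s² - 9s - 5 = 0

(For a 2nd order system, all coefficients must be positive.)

Coefficients: 1, -9, -5. b=-9, c=-5 not positive, so system is unstable.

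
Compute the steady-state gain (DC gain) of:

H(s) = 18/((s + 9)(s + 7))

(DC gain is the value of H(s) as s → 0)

DC gain = H(0) = 18/(9 × 7) = 18/63 = 0.2857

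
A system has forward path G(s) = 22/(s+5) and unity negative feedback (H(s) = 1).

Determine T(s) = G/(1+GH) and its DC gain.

T(s) = G/(1+GH) = [22/(s+5)] / [1 + 22/(s+5)] = 22/(s+5+22) = 22/(s+27). DC gain = 22/27 = 0.8148.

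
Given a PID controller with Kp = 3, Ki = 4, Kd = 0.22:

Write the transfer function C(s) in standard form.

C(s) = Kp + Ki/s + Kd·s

Substituting values: C(s) = 3 + 4/s + 0.22s = (0.22s² + 3s + 4)/s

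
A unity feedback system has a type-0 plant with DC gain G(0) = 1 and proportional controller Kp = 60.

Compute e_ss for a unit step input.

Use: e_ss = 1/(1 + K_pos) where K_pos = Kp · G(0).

K_pos = Kp · G(0) = 60 × 1 = 60. e_ss = 1/(1 + 60) = 0.0164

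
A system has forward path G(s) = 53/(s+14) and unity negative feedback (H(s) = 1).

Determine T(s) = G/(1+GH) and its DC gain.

T(s) = G/(1+GH) = [53/(s+14)] / [1 + 53/(s+14)] = 53/(s+14+53) = 53/(s+67). DC gain = 53/67 = 0.7910.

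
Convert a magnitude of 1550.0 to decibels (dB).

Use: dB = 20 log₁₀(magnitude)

dB = 20 log₁₀(1550.0) = 63.8 dB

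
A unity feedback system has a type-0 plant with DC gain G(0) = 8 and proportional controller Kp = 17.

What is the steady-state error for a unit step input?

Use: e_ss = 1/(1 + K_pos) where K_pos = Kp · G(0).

K_pos = Kp · G(0) = 17 × 8 = 136. e_ss = 1/(1 + 136) = 0.0073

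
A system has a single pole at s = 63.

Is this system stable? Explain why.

Pole at s = 63 is in the right half-plane. Unstable.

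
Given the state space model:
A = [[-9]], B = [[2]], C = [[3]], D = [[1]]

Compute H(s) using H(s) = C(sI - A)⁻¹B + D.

(sI - A)⁻¹ = 1/(s + 9). H(s) = 3×2/(s + 9) + 1 = (s + 15)/(s + 9).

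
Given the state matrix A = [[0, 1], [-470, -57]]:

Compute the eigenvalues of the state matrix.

det(A - λI) = λ² - (-57)λ + 470 = (λ - (-47))(λ - (-10)). Eigenvalues: -47, -10.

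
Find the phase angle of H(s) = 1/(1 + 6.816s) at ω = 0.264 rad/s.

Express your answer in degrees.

Phase = -arctan(ωτ) = -arctan(0.264 × 6.816) = -60.9°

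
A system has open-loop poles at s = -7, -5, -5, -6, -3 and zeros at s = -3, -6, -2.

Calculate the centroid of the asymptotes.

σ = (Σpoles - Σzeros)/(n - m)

σ = (Σpoles - Σzeros)/(n - m) = (-26 - (-11))/(5 - 3) = -15/2 = -7.5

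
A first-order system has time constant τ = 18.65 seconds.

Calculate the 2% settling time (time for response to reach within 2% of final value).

For first-order system, 2% settling time ≈ 4τ = 4 × 18.65 = 74.6 s.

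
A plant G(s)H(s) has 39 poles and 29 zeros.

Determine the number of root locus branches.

Root locus has n branches where n = number of poles = 39.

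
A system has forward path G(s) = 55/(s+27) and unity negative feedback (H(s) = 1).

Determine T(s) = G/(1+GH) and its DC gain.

T(s) = G/(1+GH) = [55/(s+27)] / [1 + 55/(s+27)] = 55/(s+27+55) = 55/(s+82). DC gain = 55/82 = 0.6707.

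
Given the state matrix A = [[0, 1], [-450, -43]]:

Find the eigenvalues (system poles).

det(A - λI) = λ² - (-43)λ + 450 = (λ - (-18))(λ - (-25)). Eigenvalues: -18, -25.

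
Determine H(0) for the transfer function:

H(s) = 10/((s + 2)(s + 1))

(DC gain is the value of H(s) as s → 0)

DC gain = H(0) = 10/(2 × 1) = 10/2 = 5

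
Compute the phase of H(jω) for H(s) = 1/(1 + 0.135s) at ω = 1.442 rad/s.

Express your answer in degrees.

Phase = -arctan(ωτ) = -arctan(1.442 × 0.135) = -11.0°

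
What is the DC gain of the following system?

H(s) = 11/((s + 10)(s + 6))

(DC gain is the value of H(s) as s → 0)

DC gain = H(0) = 11/(10 × 6) = 11/60 = 0.1833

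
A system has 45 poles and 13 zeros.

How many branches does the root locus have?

Root locus has n branches where n = number of poles = 45.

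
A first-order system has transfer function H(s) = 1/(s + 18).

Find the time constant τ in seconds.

For H(s) = 1/(s + 1/τ), the pole is at -1/τ = -18, so τ = 1/18 = 0.0556 s.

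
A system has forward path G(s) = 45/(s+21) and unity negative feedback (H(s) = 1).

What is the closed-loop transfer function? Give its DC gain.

T(s) = G/(1+GH) = [45/(s+21)] / [1 + 45/(s+21)] = 45/(s+21+45) = 45/(s+66). DC gain = 45/66 = 0.6818.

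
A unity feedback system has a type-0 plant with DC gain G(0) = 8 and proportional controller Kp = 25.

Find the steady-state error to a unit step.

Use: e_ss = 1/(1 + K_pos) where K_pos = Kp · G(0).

K_pos = Kp · G(0) = 25 × 8 = 200. e_ss = 1/(1 + 200) = 0.0050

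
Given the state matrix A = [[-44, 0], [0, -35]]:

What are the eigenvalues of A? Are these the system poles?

For diagonal matrix, eigenvalues are diagonal entries: λ₁ = -44, λ₂ = -35. Eigenvalues of A = system poles.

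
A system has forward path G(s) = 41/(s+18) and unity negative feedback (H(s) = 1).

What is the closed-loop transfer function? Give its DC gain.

T(s) = G/(1+GH) = [41/(s+18)] / [1 + 41/(s+18)] = 41/(s+18+41) = 41/(s+59). DC gain = 41/59 = 0.6949.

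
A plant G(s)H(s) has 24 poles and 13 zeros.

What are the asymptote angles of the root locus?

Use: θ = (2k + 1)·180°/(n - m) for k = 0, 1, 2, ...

n - m = 24 - 13 = 11. Angles: θk = (2k + 1)·180°/11 = 16.36°, 49.09°, 81.82°, 114.55°, 147.27°, 180°, 212.73°, 245.45°, 278.18°, 310.91°, 343.64°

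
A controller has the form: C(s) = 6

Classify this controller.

This is a Proportional (P) controller.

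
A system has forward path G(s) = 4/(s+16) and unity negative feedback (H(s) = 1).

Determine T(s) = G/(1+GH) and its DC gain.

T(s) = G/(1+GH) = [4/(s+16)] / [1 + 4/(s+16)] = 4/(s+16+4) = 4/(s+20). DC gain = 4/20 = 0.2.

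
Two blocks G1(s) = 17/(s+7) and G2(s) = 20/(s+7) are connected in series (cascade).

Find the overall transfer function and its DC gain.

Series: multiply transfer functions. G_eq = 17/(s+7) × 20/(s+7) = 340/((s+7)(s+7)). DC gain = 340/(7×7) = 6.9388.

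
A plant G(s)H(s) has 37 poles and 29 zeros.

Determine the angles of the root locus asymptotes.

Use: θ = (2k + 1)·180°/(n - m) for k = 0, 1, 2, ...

n - m = 37 - 29 = 8. Angles: θk = (2k + 1)·180°/8 = 22.5°, 67.5°, 112.5°, 157.5°, 202.5°, 247.5°, 292.5°, 337.5°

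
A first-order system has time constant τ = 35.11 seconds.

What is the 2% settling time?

For first-order system, 2% settling time ≈ 4τ = 4 × 35.11 = 140.44 s.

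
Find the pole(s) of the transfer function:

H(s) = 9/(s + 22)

Pole is where denominator = 0: s + 22 = 0, so s = -22.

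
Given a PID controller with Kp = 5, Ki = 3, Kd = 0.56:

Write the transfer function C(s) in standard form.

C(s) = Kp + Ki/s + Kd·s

Substituting values: C(s) = 5 + 3/s + 0.56s = (0.56s² + 5s + 3)/s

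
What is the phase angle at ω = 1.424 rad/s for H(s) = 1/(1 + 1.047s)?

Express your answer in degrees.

Phase = -arctan(ωτ) = -arctan(1.424 × 1.047) = -56.1°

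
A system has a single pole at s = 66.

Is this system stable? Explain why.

Pole at s = 66 is in the right half-plane. Unstable.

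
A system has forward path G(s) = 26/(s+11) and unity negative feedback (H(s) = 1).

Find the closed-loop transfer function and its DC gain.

T(s) = G/(1+GH) = [26/(s+11)] / [1 + 26/(s+11)] = 26/(s+11+26) = 26/(s+37). DC gain = 26/37 = 0.7027.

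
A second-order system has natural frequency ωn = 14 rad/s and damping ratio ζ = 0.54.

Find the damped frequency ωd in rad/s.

ωd = ωn√(1 - ζ²) = 14√(1 - 0.54²) = 11.78 rad/s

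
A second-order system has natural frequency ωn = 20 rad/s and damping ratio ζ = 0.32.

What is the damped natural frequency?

ωd = ωn√(1 - ζ²) = 20√(1 - 0.32²) = 18.95 rad/s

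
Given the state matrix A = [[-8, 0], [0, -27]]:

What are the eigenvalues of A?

For diagonal matrix, eigenvalues are diagonal entries: λ₁ = -8, λ₂ = -27.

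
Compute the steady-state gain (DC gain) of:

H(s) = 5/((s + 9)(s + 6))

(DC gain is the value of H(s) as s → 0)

DC gain = H(0) = 5/(9 × 6) = 5/54 = 0.0926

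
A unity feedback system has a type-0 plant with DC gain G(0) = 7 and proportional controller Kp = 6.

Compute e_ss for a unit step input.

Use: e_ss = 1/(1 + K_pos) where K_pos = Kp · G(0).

K_pos = Kp · G(0) = 6 × 7 = 42. e_ss = 1/(1 + 42) = 0.0233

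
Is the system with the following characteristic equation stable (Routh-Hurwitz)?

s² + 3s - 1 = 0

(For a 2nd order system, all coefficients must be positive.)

Coefficients: 1, 3, -1. c=-1 not positive, so system is unstable.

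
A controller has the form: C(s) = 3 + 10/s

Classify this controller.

This is a Proportional-Integral (PI) controller.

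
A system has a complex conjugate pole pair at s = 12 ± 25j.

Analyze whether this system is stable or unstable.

Real part of poles is 12 (> 0, right half-plane). Unstable.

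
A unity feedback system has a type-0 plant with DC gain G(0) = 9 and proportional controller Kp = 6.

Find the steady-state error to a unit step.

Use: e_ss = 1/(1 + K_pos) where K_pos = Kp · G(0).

K_pos = Kp · G(0) = 6 × 9 = 54. e_ss = 1/(1 + 54) = 0.0182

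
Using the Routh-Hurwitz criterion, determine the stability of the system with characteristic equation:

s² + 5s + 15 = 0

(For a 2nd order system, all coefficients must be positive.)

Coefficients: 1, 5, 15. All positive, so system is stable.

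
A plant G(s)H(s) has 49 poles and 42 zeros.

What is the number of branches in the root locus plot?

Root locus has n branches where n = number of poles = 49.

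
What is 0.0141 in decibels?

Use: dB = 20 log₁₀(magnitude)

dB = 20 log₁₀(0.0141) = -37.0 dB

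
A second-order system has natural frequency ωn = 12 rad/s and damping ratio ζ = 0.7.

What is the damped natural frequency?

ωd = ωn√(1 - ζ²) = 12√(1 - 0.7²) = 8.57 rad/s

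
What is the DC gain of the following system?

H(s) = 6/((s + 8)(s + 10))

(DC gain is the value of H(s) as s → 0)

DC gain = H(0) = 6/(8 × 10) = 6/80 = 0.075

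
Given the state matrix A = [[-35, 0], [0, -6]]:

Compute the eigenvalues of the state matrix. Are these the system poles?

For diagonal matrix, eigenvalues are diagonal entries: λ₁ = -35, λ₂ = -6. Eigenvalues of A = system poles.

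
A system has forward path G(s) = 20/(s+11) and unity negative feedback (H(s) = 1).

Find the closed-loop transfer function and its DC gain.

T(s) = G/(1+GH) = [20/(s+11)] / [1 + 20/(s+11)] = 20/(s+11+20) = 20/(s+31). DC gain = 20/31 = 0.6452.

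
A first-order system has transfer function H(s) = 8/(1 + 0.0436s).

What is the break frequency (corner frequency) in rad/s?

Corner frequency = 1/τ = 1/0.0436 = 22.936 rad/s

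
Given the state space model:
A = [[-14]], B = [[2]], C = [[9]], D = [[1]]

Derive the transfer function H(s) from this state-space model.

(sI - A)⁻¹ = 1/(s + 14). H(s) = 9×2/(s + 14) + 1 = (s + 32)/(s + 14).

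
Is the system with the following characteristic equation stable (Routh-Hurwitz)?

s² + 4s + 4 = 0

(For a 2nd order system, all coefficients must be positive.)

Coefficients: 1, 4, 4. All positive, so system is stable.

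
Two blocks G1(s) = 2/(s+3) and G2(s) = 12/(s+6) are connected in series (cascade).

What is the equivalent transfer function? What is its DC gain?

Series: multiply transfer functions. G_eq = 2/(s+3) × 12/(s+6) = 24/((s+3)(s+6)). DC gain = 24/(3×6) = 1.3333.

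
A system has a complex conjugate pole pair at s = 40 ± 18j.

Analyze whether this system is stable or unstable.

Real part of poles is 40 (> 0, right half-plane). Unstable.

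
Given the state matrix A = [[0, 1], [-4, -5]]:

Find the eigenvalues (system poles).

det(A - λI) = λ² - (-5)λ + 4 = (λ - (-1))(λ - (-4)). Eigenvalues: -1, -4.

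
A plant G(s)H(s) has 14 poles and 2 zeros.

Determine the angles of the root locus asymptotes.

n - m = 14 - 2 = 12. Angles: θk = (2k + 1)·180°/12 = 15°, 45°, 75°, 105°, 135°, 165°, 195°, 225°, 255°, 285°, 315°, 345°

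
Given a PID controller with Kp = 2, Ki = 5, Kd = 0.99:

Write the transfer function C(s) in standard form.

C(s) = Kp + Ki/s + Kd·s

Substituting values: C(s) = 2 + 5/s + 0.99s = (0.99s² + 2s + 5)/s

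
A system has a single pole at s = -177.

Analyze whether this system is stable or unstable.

Pole at s = -177 is in the left half-plane. Stable.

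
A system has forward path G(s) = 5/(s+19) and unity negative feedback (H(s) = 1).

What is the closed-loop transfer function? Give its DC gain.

T(s) = G/(1+GH) = [5/(s+19)] / [1 + 5/(s+19)] = 5/(s+19+5) = 5/(s+24). DC gain = 5/24 = 0.2083.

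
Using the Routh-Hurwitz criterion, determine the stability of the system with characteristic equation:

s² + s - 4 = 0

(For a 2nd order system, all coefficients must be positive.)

Coefficients: 1, 1, -4. c=-4 not positive, so system is unstable.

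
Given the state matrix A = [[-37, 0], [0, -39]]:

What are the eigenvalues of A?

For diagonal matrix, eigenvalues are diagonal entries: λ₁ = -37, λ₂ = -39.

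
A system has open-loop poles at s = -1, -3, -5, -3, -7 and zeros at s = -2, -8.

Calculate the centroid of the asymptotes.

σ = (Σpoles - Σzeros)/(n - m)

σ = (Σpoles - Σzeros)/(n - m) = (-19 - (-10))/(5 - 2) = -9/3 = -3.0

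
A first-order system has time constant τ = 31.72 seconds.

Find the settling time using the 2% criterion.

For first-order system, 2% settling time ≈ 4τ = 4 × 31.72 = 126.88 s.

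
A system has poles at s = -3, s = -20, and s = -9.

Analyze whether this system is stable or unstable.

All poles are in the left half-plane. System is stable.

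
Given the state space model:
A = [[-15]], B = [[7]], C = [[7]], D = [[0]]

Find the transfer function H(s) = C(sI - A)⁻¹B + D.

(sI - A)⁻¹ = 1/(s + 15). H(s) = 7 × 7/(s + 15) + 0 = 49/(s + 15).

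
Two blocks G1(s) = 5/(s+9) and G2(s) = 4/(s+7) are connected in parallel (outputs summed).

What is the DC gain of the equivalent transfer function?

Parallel: G_eq = G1 + G2. DC gain = G1(0) + G2(0) = 5/9 + 4/7 = 0.5556 + 0.5714 = 1.1270.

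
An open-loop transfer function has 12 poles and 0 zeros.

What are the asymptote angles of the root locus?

n - m = 12 - 0 = 12. Angles: θk = (2k + 1)·180°/12 = 15°, 45°, 75°, 105°, 135°, 165°, 195°, 225°, 255°, 285°, 315°, 345°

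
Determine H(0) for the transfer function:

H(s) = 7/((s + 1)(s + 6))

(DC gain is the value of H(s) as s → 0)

DC gain = H(0) = 7/(1 × 6) = 7/6 = 1.1667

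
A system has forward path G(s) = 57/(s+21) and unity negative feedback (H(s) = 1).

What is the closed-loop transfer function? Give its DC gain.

T(s) = G/(1+GH) = [57/(s+21)] / [1 + 57/(s+21)] = 57/(s+21+57) = 57/(s+78). DC gain = 57/78 = 0.7308.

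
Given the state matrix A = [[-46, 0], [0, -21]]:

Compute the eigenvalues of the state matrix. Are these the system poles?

For diagonal matrix, eigenvalues are diagonal entries: λ₁ = -46, λ₂ = -21. Eigenvalues of A = system poles.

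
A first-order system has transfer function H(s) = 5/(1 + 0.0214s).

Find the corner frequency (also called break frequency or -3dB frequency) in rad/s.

Corner frequency = 1/τ = 1/0.0214 = 46.729 rad/s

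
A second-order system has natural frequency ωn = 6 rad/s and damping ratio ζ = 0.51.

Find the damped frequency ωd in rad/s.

ωd = ωn√(1 - ζ²) = 6√(1 - 0.51²) = 5.16 rad/s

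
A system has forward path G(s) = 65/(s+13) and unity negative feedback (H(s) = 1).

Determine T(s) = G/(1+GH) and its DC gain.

T(s) = G/(1+GH) = [65/(s+13)] / [1 + 65/(s+13)] = 65/(s+13+65) = 65/(s+78). DC gain = 65/78 = 0.8333.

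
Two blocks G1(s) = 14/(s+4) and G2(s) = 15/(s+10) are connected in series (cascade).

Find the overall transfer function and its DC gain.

Series: multiply transfer functions. G_eq = 14/(s+4) × 15/(s+10) = 210/((s+4)(s+10)). DC gain = 210/(4×10) = 5.25.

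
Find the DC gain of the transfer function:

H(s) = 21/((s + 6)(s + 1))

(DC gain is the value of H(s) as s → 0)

DC gain = H(0) = 21/(6 × 1) = 21/6 = 3.5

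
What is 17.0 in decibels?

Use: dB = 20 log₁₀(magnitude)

dB = 20 log₁₀(17.0) = 24.6 dB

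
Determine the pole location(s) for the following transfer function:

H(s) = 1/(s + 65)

Pole is where denominator = 0: s + 65 = 0, so s = -65.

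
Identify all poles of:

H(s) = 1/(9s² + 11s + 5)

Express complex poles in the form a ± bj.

Discriminant = 11² - 4×9×5 = 121 - 180 = -59 < 0, so the poles are a complex conjugate pair s = (-11 ± j√59)/(2×9). Real part = -11/(2×9) = -11/18 ≈ -0.6111; imaginary part = ±√59/(2×9) ≈ 0.4267. Poles: s = -0.6111 ± 0.4267j.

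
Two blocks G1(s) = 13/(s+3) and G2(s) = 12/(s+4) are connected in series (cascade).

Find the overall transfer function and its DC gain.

Series: multiply transfer functions. G_eq = 13/(s+3) × 12/(s+4) = 156/((s+3)(s+4)). DC gain = 156/(3×4) = 13.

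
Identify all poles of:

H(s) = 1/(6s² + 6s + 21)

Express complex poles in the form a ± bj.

Discriminant = 6² - 4×6×21 = 36 - 504 = -468 < 0, so the poles are a complex conjugate pair s = (-6 ± j√468)/(2×6). Real part = -6/(2×6) = -6/12 = -0.5; imaginary part = ±√468/(2×6) ≈ 1.8028. Poles: s = -0.5 ± 1.8028j.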